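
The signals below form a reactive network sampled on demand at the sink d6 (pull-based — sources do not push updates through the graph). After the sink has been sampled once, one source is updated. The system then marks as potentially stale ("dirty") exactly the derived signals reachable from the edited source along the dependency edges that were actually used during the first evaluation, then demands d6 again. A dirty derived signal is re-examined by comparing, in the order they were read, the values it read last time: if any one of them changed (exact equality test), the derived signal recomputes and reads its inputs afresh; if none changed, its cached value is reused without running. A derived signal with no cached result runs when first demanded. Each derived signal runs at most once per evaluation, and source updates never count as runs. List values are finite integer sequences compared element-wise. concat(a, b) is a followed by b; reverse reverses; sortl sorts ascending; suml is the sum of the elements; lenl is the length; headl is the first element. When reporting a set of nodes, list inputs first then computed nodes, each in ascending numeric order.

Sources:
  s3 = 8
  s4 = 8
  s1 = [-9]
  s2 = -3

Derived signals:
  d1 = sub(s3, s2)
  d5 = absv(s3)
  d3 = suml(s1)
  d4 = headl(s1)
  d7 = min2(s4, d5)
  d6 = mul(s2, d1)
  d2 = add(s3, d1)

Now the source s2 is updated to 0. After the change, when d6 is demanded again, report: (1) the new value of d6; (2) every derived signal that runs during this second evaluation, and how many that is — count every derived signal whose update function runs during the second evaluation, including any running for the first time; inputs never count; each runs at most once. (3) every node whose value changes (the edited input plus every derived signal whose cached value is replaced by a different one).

d6 now evaluates to 0.
Run set: d1, d6 (2 run).
Changed values: s2, d1, d6.

Initial pass — values computed on the first demand:
  d1 = sub(8, -3) = 11
  d6 = mul(-3, 11) = -33

Second demand — change propagation:
  d1: re-runs because s2 -3->0; new result 8.
  d6: re-runs because s2 -3->0; d1 11->8; new result 0.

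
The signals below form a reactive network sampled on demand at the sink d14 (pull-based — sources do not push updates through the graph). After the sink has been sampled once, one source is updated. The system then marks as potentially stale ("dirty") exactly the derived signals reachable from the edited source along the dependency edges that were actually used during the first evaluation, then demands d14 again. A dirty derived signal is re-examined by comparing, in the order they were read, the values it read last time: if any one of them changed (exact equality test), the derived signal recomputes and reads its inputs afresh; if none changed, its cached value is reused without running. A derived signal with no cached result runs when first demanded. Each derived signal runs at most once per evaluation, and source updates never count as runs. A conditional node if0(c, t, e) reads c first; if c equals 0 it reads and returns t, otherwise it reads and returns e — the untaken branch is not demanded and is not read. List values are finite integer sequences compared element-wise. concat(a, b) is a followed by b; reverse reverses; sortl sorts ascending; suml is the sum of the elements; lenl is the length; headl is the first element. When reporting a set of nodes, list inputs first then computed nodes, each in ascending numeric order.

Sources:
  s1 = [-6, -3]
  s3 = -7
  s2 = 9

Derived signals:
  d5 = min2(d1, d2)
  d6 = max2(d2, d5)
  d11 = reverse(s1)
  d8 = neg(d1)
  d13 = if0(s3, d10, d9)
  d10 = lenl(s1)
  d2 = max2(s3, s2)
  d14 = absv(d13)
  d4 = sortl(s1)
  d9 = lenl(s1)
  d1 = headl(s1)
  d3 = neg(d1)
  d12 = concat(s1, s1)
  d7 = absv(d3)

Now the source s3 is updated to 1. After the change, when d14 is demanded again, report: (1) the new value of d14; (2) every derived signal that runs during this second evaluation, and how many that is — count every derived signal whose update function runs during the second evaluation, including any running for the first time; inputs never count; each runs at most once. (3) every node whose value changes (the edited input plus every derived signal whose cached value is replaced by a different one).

Initial pass — values computed on the first demand:
  d9 = lenl([-6, -3]) = 2
  d13 = if0(s3=-7 -> else branch d9) = 2
  d14 = absv(2) = 2

Second demand — change propagation:
  d13: re-runs because s3 -7->1; new result 2 (unchanged).
  d14: re-examined; everything it read last time is the same (d13 unchanged) — cache 2 kept, no run.

The important point: d13 recomputes to an identical value, and the output ends up unchanged.

d14 now evaluates to 2.
Run set: d13 (1 run).
Changed values: s3.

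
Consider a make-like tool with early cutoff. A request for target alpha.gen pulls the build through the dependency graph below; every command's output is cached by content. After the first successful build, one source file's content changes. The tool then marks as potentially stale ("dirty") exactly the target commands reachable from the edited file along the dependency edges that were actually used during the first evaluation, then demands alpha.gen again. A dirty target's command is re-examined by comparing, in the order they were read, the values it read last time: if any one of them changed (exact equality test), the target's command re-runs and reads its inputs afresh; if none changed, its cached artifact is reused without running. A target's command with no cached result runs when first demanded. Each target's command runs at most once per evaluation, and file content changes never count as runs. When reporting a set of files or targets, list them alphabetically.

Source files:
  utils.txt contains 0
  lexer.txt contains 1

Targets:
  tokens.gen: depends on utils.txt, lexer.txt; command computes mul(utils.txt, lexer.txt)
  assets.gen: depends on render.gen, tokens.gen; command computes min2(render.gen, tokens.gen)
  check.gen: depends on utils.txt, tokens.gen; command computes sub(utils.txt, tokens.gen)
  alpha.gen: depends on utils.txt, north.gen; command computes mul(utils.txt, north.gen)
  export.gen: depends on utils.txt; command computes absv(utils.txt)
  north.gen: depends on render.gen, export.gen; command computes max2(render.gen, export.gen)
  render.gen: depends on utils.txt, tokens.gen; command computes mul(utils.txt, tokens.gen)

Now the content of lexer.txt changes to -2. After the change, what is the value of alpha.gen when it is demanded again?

Demanding alpha.gen again yields 0.
Note the absorption at tokens.gen: it re-runs yet its value is the same, leaving the output's value untouched.

First demand of the output computes:
  export.gen = absv(0) = 0
  tokens.gen = mul(0, 1) = 0
  render.gen = mul(0, 0) = 0
  north.gen = max2(0, 0) = 0
  alpha.gen = mul(0, 0) = 0

After the edit, cleaning proceeds:
  tokens.gen: a read changed (lexer.txt 1->-2) — executes, giving 0 — identical to its old value.
  render.gen: dirty, but its reads are unchanged (utils.txt unchanged, tokens.gen unchanged); cached 0 stands.
  north.gen: dirty, but its reads are unchanged (render.gen unchanged, export.gen unchanged); cached 0 stands.
  alpha.gen: dirty, but its reads are unchanged (utils.txt unchanged, north.gen unchanged); cached 0 stands.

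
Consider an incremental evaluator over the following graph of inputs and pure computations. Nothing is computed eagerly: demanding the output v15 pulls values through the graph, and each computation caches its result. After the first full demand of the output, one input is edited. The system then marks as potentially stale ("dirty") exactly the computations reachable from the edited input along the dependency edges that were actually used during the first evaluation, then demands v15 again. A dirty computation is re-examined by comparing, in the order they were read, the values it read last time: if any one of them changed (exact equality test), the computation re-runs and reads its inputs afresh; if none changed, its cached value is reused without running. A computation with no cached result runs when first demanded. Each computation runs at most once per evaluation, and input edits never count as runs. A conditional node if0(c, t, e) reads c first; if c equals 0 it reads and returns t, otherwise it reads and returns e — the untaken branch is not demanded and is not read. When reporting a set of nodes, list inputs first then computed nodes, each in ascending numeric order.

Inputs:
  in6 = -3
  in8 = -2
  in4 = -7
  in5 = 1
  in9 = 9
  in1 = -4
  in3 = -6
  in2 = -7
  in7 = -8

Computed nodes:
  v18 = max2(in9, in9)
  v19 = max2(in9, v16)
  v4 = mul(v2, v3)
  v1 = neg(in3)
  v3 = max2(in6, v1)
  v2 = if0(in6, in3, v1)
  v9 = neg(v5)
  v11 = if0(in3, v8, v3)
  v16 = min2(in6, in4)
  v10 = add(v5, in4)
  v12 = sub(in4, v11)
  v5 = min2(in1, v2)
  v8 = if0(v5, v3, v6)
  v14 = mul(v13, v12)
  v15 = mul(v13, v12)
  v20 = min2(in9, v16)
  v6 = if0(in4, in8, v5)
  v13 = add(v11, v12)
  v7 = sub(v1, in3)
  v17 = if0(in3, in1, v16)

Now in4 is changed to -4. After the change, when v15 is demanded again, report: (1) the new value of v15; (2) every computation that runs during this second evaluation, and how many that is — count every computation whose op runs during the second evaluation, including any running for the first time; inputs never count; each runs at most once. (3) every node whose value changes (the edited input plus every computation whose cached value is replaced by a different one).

v15 now evaluates to 40.
Run set: v12, v13, v15 (3 run).
Changed values: in4, v12, v13, v15.

Initial pass — values computed on the first demand:
  v1 = neg(-6) = 6
  v3 = max2(-3, 6) = 6
  v11 = if0(in3=-6 -> else branch v3) = 6
  v12 = sub(-7, 6) = -13
  v13 = add(6, -13) = -7
  v15 = mul(-7, -13) = 91

Second demand — change propagation:
  v12: re-runs because in4 -7->-4; new result -10.
  v13: re-runs because v12 -13->-10; new result -4.
  v15: re-runs because v13 -7->-4; v12 -13->-10; new result 40.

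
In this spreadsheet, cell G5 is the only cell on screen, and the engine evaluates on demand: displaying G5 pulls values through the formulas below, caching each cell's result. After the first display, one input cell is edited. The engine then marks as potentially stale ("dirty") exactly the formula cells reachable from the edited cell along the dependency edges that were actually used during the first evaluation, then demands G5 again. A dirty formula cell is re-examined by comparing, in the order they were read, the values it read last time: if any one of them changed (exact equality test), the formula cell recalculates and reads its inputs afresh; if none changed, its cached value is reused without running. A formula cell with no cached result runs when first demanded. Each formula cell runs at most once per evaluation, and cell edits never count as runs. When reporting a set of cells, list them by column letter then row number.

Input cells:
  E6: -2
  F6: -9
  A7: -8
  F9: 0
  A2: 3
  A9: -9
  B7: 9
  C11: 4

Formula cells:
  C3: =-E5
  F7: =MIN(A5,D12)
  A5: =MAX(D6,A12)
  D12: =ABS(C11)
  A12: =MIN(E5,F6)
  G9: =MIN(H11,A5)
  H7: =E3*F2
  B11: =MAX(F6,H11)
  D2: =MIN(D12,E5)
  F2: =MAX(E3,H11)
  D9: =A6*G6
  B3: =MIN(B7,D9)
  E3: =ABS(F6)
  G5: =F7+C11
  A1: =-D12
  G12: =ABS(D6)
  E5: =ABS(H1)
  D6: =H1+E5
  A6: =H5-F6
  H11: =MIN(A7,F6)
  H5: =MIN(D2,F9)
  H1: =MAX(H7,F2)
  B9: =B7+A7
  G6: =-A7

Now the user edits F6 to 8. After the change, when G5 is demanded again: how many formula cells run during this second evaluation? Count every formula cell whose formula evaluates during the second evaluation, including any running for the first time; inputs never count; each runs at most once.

Initial pass — values computed on the first demand:
  D12 = ABS(4) = 4
  E3 = ABS(-9) = 9
  H11 = MIN(-8, -9) = -9
  F2 = MAX(9, -9) = 9
  H7 = 9 * 9 = 81
  H1 = MAX(81, 9) = 81
  E5 = ABS(81) = 81
  A12 = MIN(81, -9) = -9
  D6 = 81 + 81 = 162
  A5 = MAX(162, -9) = 162
  F7 = MIN(162, 4) = 4
  G5 = 4 + 4 = 8

Second demand — change propagation:
  E3: re-runs because F6 -9->8; new result 8.
  H11: re-runs because F6 -9->8; new result -8.
  F2: re-runs because E3 9->8; H11 -9->-8; new result 8.
  H7: re-runs because E3 9->8; F2 9->8; new result 64.
  H1: re-runs because H7 81->64; F2 9->8; new result 64.
  E5: re-runs because H1 81->64; new result 64.
  A12: re-runs because E5 81->64; F6 -9->8; new result 8.
  D6: re-runs because H1 81->64; E5 81->64; new result 128.
  A5: re-runs because D6 162->128; A12 -9->8; new result 128.
  F7: re-runs because A5 162->128; new result 4 (unchanged).
  G5: re-examined; everything it read last time is the same (F7 unchanged, C11 unchanged) — cache 8 kept, no run.

The important point: F7 recomputes to an identical value, and the output ends up unchanged.

Run set: A5, A12, D6, E3, E5, F2, F7, H1, H7, H11 (10 run).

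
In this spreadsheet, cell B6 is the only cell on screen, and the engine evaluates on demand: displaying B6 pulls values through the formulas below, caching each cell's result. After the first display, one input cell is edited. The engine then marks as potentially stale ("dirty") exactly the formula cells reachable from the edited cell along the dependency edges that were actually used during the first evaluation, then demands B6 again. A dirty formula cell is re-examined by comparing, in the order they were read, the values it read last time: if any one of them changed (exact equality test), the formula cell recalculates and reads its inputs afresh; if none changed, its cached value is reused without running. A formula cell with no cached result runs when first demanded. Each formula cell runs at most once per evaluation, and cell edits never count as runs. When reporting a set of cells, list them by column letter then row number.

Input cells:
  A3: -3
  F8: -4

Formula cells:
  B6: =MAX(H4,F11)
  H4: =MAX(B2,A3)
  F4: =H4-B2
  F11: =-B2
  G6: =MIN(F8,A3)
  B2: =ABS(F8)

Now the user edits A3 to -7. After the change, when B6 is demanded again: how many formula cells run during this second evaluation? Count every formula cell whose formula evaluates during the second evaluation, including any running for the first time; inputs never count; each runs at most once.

Run set: H4 (1 run).
The important point: H4 recomputes to an identical value, and the output ends up unchanged.

Initial pass — values computed on the first demand:
  B2 = ABS(-4) = 4
  F11 = -(4) = -4
  H4 = MAX(4, -3) = 4
  B6 = MAX(4, -4) = 4

Second demand — change propagation:
  H4: re-runs because A3 -3->-7; new result 4 (unchanged).
  B6: re-examined; everything it read last time is the same (H4 unchanged, F11 unchanged) — cache 4 kept, no run.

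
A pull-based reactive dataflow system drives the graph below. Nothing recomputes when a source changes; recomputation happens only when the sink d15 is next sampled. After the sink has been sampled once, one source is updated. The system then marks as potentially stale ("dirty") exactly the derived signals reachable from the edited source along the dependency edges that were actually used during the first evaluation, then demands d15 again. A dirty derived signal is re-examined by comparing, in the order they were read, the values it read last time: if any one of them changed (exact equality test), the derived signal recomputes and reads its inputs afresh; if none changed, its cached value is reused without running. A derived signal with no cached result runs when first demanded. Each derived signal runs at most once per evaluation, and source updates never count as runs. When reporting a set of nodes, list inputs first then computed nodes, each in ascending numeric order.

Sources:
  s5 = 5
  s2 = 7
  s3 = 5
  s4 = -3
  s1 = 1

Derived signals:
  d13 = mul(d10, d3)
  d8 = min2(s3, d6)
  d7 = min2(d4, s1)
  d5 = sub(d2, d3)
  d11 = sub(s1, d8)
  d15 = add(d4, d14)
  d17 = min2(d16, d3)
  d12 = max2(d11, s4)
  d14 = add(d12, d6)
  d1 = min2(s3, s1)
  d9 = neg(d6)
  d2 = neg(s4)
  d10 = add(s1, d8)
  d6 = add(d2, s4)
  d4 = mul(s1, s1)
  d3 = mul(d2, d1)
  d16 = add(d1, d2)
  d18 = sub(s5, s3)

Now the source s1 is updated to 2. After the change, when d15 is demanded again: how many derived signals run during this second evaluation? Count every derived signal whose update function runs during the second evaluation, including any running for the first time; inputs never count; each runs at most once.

Derived signals that run: d4, d11, d12, d14, d15 — 5 in total.

First evaluation (everything demanded from the output):
  d2 = neg(-3) = 3
  d4 = mul(1, 1) = 1
  d6 = add(3, -3) = 0
  d8 = min2(5, 0) = 0
  d11 = sub(1, 0) = 1
  d12 = max2(1, -3) = 1
  d14 = add(1, 0) = 1
  d15 = add(1, 1) = 2

Propagation after the edit:
  d4: runs — s1 1->2; s1 1->2; result 4.
  d11: runs — s1 1->2; result 2.
  d12: runs — d11 1->2; result 2.
  d14: runs — d12 1->2; result 2.
  d15: runs — d4 1->4; d14 1->2; result 6.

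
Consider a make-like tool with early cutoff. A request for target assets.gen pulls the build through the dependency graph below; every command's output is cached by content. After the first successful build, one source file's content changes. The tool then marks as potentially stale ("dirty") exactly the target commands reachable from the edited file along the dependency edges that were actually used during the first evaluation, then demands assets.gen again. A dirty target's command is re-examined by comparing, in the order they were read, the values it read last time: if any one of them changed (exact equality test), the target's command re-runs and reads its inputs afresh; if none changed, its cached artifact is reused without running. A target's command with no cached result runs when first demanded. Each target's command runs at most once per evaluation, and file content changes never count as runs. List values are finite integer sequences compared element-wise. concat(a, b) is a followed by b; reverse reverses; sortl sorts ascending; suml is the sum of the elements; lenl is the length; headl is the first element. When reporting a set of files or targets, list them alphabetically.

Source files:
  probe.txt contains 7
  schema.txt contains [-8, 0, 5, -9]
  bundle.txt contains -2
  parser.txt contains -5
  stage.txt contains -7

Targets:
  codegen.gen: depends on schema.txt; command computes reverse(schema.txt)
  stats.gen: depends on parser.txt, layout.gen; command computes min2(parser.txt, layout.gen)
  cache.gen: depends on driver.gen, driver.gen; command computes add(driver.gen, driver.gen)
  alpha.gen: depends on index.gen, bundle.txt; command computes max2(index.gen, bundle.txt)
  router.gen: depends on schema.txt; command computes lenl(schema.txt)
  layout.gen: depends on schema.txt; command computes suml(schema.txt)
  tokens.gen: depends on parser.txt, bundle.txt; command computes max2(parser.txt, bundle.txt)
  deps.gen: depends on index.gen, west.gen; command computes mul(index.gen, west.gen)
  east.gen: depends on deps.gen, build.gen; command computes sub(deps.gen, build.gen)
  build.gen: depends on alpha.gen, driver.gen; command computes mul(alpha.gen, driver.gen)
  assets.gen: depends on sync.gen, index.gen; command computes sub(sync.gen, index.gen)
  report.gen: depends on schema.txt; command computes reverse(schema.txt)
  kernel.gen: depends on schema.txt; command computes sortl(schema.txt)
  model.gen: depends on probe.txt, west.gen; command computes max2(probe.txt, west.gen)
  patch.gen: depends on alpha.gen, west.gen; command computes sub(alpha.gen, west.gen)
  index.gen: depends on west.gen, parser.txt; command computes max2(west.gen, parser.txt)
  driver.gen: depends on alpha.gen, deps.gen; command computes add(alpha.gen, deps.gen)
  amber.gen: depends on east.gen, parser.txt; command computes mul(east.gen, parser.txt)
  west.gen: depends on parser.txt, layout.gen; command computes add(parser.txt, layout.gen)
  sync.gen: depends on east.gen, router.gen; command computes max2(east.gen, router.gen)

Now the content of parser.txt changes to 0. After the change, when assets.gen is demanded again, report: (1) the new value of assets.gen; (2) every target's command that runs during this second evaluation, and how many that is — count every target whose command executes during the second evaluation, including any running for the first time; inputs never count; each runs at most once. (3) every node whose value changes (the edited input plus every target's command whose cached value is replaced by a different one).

First demand of the output computes:
  layout.gen = suml([-8, 0, 5, -9]) = -12
  router.gen = lenl([-8, 0, 5, -9]) = 4
  west.gen = add(-5, -12) = -17
  index.gen = max2(-17, -5) = -5
  alpha.gen = max2(-5, -2) = -2
  deps.gen = mul(-5, -17) = 85
  driver.gen = add(-2, 85) = 83
  build.gen = mul(-2, 83) = -166
  east.gen = sub(85, -166) = 251
  sync.gen = max2(251, 4) = 251
  assets.gen = sub(251, -5) = 256

After the edit, cleaning proceeds:
  west.gen: a read changed (parser.txt -5->0) — executes, giving -12.
  index.gen: a read changed (west.gen -17->-12; parser.txt -5->0) — executes, giving 0.
  alpha.gen: a read changed (index.gen -5->0) — executes, giving 0.
  deps.gen: a read changed (index.gen -5->0; west.gen -17->-12) — executes, giving 0.
  driver.gen: a read changed (alpha.gen -2->0; deps.gen 85->0) — executes, giving 0.
  build.gen: a read changed (alpha.gen -2->0; driver.gen 83->0) — executes, giving 0.
  east.gen: a read changed (deps.gen 85->0; build.gen -166->0) — executes, giving 0.
  sync.gen: a read changed (east.gen 251->0) — executes, giving 4.
  assets.gen: a read changed (sync.gen 251->4; index.gen -5->0) — executes, giving 4.

Demanding assets.gen again yields 4.
9 target commands run: alpha.gen, assets.gen, build.gen, deps.gen, driver.gen, east.gen, index.gen, sync.gen, west.gen.
The nodes whose values change: alpha.gen, assets.gen, build.gen, deps.gen, driver.gen, east.gen, index.gen, parser.txt, sync.gen, west.gen.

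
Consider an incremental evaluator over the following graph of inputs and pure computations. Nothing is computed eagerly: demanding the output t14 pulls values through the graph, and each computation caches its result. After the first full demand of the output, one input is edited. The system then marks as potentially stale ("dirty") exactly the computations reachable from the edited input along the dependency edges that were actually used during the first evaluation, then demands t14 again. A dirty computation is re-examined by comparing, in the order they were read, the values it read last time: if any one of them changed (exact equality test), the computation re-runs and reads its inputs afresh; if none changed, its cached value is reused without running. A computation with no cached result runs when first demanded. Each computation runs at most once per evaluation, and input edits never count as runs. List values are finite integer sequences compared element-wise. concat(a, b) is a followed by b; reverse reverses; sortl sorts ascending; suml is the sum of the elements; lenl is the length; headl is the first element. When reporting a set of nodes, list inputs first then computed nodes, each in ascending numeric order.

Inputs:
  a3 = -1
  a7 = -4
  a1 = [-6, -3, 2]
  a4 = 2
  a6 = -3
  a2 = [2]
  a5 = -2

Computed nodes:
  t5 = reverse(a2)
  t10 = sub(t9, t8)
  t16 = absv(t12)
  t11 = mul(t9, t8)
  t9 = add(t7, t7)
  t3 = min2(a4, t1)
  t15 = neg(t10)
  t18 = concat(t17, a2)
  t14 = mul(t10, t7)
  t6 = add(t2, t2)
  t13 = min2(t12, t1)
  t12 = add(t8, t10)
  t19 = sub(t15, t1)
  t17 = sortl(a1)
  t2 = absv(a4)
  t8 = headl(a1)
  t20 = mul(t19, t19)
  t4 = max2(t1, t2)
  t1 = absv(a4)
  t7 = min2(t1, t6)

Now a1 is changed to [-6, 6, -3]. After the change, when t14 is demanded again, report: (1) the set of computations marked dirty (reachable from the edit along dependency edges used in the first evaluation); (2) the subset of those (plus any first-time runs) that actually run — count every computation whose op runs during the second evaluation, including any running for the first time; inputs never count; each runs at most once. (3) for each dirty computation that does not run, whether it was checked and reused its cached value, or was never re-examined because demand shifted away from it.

Initial pass — values computed on the first demand:
  t1 = absv(2) = 2
  t2 = absv(2) = 2
  t6 = add(2, 2) = 4
  t7 = min2(2, 4) = 2
  t8 = headl([-6, -3, 2]) = -6
  t9 = add(2, 2) = 4
  t10 = sub(4, -6) = 10
  t14 = mul(10, 2) = 20

Second demand — change propagation:
  t8: re-runs because a1 [-6, -3, 2]->[-6, 6, -3]; new result -6 (unchanged).
  t10: re-examined; everything it read last time is the same (t9 unchanged, t8 unchanged) — cache 10 kept, no run.
  t14: re-examined; everything it read last time is the same (t10 unchanged, t7 unchanged) — cache 20 kept, no run.

The important point: t8 recomputes to an identical value, and the output ends up unchanged.

Dirty set: t8, t10, t14.
Run set: t8 (1 run).
Re-examined without running (cache reused): t10, t14.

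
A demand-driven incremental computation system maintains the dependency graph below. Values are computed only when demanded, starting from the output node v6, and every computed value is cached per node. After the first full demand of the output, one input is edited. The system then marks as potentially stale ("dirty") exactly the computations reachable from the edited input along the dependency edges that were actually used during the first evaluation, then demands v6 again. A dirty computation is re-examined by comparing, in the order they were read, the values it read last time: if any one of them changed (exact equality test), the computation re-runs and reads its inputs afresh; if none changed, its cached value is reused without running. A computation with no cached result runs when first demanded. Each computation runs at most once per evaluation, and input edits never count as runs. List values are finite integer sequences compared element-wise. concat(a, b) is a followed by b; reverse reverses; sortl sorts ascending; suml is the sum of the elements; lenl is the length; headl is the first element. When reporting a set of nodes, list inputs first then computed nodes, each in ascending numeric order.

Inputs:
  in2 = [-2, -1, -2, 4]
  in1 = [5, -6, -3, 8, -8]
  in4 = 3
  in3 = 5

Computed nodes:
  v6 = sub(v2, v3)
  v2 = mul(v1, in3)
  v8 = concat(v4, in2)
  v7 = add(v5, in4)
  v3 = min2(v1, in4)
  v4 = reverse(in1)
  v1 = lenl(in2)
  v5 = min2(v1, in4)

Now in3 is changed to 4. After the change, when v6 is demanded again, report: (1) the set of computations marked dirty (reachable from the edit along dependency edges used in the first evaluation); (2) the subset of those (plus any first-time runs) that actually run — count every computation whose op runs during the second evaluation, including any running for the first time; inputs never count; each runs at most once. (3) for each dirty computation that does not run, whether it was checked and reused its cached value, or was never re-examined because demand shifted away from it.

First evaluation (everything demanded from the output):
  v1 = lenl([-2, -1, -2, 4]) = 4
  v2 = mul(4, 5) = 20
  v3 = min2(4, 3) = 3
  v6 = sub(20, 3) = 17

Propagation after the edit:
  v2: runs — in3 5->4; result 16.
  v6: runs — v2 20->16; result 13.

Marked dirty: v2, v6.
Computations that run: v2, v6 — 2 in total.
Every dirty computation ran.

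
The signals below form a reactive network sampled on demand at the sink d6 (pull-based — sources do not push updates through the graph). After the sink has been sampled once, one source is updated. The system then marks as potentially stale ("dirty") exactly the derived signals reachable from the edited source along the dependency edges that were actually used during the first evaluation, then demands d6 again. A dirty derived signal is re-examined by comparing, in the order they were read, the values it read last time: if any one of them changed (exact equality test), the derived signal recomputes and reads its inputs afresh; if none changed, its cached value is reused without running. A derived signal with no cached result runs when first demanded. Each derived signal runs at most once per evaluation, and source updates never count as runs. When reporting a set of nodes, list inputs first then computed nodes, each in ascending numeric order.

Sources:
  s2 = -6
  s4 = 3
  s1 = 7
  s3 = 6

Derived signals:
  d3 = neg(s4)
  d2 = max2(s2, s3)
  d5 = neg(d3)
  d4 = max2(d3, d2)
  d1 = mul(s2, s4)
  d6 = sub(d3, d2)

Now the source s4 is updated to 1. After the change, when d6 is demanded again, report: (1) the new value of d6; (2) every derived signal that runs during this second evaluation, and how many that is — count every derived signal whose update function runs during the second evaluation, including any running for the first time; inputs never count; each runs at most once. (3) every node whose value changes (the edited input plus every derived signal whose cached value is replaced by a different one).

d6 now evaluates to -7.
Run set: d3, d6 (2 run).
Changed values: s4, d3, d6.

Initial pass — values computed on the first demand:
  d2 = max2(-6, 6) = 6
  d3 = neg(3) = -3
  d6 = sub(-3, 6) = -9

Second demand — change propagation:
  d3: re-runs because s4 3->1; new result -1.
  d6: re-runs because d3 -3->-1; new result -7.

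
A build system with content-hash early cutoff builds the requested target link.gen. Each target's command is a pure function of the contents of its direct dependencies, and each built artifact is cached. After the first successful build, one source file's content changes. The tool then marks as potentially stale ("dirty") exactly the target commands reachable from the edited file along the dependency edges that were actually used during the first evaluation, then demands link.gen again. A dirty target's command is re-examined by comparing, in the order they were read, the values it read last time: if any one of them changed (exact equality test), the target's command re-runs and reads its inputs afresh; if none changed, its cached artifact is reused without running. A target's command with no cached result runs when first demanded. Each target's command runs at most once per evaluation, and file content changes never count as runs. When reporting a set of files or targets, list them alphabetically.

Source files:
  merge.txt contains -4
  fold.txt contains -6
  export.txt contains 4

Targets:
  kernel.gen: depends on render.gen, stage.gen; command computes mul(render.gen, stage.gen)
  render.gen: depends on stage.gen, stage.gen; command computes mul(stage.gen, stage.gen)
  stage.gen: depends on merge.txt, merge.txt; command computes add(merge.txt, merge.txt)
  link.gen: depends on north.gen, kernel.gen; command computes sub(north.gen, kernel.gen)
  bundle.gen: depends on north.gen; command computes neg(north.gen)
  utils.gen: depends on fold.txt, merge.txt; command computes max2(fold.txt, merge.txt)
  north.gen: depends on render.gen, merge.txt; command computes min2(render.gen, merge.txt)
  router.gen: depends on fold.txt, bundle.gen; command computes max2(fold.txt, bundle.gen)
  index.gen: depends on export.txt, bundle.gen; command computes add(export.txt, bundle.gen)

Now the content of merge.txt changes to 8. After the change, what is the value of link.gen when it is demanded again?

New value of link.gen: -4088.

First evaluation (everything demanded from the output):
  stage.gen = add(-4, -4) = -8
  render.gen = mul(-8, -8) = 64
  kernel.gen = mul(64, -8) = -512
  north.gen = min2(64, -4) = -4
  link.gen = sub(-4, -512) = 508

Propagation after the edit:
  stage.gen: runs — merge.txt -4->8; merge.txt -4->8; result 16.
  render.gen: runs — stage.gen -8->16; stage.gen -8->16; result 256.
  kernel.gen: runs — render.gen 64->256; stage.gen -8->16; result 4096.
  north.gen: runs — render.gen 64->256; merge.txt -4->8; result 8.
  link.gen: runs — north.gen -4->8; kernel.gen -512->4096; result -4088.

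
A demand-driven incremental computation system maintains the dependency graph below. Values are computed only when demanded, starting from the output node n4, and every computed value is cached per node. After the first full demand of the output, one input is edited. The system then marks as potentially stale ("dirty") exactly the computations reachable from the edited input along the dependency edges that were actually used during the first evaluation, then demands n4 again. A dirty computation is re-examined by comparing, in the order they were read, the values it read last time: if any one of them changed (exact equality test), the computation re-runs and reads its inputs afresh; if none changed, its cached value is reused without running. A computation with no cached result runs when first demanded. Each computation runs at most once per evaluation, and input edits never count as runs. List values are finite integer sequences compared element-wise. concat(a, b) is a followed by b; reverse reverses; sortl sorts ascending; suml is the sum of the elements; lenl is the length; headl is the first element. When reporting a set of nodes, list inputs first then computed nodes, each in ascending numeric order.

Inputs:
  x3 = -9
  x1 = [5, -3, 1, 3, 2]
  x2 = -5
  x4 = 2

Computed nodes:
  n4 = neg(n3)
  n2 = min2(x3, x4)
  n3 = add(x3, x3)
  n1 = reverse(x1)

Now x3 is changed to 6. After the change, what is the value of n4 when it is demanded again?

New value of n4: -12.

First evaluation (everything demanded from the output):
  n3 = add(-9, -9) = -18
  n4 = neg(-18) = 18

Propagation after the edit:
  n3: runs — x3 -9->6; x3 -9->6; result 12.
  n4: runs — n3 -18->12; result -12.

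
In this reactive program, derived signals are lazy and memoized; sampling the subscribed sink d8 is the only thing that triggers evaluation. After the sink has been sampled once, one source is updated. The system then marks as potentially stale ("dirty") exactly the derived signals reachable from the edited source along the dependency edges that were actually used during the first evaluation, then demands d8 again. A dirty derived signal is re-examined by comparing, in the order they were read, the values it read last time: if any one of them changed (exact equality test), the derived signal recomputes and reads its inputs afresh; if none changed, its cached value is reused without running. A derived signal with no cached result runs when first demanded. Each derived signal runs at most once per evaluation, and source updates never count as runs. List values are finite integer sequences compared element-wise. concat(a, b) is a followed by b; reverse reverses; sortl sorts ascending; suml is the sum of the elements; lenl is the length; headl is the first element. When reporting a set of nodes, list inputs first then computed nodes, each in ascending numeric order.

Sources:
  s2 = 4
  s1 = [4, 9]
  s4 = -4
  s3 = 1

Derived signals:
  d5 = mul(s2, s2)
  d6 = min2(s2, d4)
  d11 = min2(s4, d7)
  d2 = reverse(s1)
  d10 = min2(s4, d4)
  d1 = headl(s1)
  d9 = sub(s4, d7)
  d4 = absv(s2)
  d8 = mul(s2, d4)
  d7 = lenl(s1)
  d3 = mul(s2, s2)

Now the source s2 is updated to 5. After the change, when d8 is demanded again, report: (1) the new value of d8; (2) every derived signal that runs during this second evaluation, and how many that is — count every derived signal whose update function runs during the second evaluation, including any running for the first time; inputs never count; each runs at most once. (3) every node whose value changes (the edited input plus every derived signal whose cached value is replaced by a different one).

First demand of the output computes:
  d4 = absv(4) = 4
  d8 = mul(4, 4) = 16

After the edit, cleaning proceeds:
  d4: a read changed (s2 4->5) — executes, giving 5.
  d8: a read changed (s2 4->5; d4 4->5) — executes, giving 25.

Demanding d8 again yields 25.
2 derived signals run: d4, d8.
The nodes whose values change: s2, d4, d8.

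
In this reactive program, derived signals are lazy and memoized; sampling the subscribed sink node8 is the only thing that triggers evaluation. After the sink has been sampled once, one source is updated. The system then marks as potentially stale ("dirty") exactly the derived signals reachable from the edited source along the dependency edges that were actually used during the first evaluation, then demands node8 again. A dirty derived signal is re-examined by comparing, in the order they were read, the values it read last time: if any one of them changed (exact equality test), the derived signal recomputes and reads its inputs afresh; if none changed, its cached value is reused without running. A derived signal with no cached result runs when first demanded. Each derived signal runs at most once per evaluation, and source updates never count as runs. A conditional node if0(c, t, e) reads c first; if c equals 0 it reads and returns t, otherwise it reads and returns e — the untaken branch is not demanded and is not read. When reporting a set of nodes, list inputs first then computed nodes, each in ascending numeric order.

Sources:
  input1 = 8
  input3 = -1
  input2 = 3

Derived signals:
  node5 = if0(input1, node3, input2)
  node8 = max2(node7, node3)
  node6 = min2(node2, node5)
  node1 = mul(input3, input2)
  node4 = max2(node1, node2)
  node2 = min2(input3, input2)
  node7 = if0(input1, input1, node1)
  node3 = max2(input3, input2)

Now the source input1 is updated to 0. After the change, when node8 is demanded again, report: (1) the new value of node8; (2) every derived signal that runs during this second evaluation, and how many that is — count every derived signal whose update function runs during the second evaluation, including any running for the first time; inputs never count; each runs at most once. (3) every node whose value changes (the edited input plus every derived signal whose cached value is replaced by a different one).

Demanding node8 again yields 3.
2 derived signals run: node7, node8.
The nodes whose values change: input1, node7.

First demand of the output computes:
  node1 = mul(-1, 3) = -3
  node3 = max2(-1, 3) = 3
  node7 = if0(input1=8 -> else branch node1) = -3
  node8 = max2(-3, 3) = 3

After the edit, cleaning proceeds:
  node7: a read changed (input1 8->0) — executes, giving 0.
  node8: a read changed (node7 -3->0) — executes, giving 3 — identical to its old value.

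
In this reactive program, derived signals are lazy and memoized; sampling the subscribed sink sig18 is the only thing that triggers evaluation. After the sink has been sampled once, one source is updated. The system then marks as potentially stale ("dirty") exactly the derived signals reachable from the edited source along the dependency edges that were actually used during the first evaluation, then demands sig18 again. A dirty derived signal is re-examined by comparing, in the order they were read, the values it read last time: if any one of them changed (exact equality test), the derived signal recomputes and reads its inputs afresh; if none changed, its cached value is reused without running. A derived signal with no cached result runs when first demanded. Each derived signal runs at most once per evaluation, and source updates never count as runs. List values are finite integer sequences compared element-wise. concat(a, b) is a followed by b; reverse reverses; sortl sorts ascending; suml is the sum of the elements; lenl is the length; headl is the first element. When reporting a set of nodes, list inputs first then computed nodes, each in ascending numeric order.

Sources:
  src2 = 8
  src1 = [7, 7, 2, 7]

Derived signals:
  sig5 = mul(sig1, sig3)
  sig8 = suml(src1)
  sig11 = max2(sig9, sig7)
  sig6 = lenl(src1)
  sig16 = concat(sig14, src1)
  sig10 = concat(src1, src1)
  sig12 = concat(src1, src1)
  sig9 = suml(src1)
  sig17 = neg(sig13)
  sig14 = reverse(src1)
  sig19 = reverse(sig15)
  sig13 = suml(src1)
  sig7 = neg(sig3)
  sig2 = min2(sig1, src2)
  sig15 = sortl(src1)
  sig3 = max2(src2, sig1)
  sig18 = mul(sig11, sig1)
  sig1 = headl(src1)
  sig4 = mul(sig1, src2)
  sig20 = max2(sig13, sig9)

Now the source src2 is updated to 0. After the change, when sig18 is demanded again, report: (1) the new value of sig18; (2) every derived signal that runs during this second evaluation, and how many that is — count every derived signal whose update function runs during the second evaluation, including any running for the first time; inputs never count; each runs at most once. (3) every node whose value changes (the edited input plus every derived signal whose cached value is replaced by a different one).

First demand of the output computes:
  sig1 = headl([7, 7, 2, 7]) = 7
  sig3 = max2(8, 7) = 8
  sig7 = neg(8) = -8
  sig9 = suml([7, 7, 2, 7]) = 23
  sig11 = max2(23, -8) = 23
  sig18 = mul(23, 7) = 161

After the edit, cleaning proceeds:
  sig3: a read changed (src2 8->0) — executes, giving 7.
  sig7: a read changed (sig3 8->7) — executes, giving -7.
  sig11: a read changed (sig7 -8->-7) — executes, giving 23 — identical to its old value.
  sig18: dirty, but its reads are unchanged (sig11 unchanged, sig1 unchanged); cached 161 stands.

Note the absorption at sig11: it re-runs yet its value is the same, leaving the output's value untouched.

Demanding sig18 again yields 161.
3 derived signals run: sig3, sig7, sig11.
The nodes whose values change: src2, sig3, sig7.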